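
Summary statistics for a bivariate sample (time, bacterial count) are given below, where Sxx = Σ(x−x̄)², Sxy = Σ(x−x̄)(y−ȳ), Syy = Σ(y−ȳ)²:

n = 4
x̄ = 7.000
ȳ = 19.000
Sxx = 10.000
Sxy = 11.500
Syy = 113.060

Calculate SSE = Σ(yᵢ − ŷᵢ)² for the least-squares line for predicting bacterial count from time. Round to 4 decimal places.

99.8350

b = Sxy/Sxx = 11.5/10 = 1.15
SSE = Syy − b·Sxy = 113.06 − 1.15·11.5 = 99.835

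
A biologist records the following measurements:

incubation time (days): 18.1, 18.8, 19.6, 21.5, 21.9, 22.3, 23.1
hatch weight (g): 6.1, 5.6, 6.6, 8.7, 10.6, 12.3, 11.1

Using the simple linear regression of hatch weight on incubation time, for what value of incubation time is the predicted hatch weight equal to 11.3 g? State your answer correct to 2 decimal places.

22.73

n = 7, Σx = 145.3, Σy = 61, Σxy = 1294.94, Σx² = 3037.97
Sxx = Σx² − (Σx)²/n = 3037.97 − 3016.012857 = 21.957143
Sxy = Σxy − (Σx)(Σy)/n = 1294.94 − 1266.185714 = 28.754286
b = Sxy/Sxx = 28.754286/21.957143 = 1.309564
a = ȳ − b·x̄ = 8.714286 − 1.309564·20.757143 = -18.468523
Set a + b·x = 11.3: x = (11.3 − (-18.468523)) / 1.309564 = 22.731628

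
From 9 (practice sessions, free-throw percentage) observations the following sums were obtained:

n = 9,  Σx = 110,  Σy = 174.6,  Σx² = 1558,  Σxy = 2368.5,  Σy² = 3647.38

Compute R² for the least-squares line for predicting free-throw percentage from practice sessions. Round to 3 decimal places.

0.990

Sxx = Σx² − (Σx)²/n = 1558 − 1344.444444 = 213.555556
Sxy = Σxy − (Σx)(Σy)/n = 2368.5 − 2134 = 234.5
Syy = Σy² − (Σy)²/n = 3647.38 − 3387.24 = 260.14
R² = Sxy²/(Sxx·Syy) = (234.5)²/(213.555556·260.14) = 0.989846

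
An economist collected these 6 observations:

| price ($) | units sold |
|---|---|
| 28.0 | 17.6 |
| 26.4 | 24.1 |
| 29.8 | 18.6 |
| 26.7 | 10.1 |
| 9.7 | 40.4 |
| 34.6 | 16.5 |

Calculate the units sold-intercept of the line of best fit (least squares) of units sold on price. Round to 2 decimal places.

48.41

n = 6, Σx = 155.2, Σy = 127.3, Σxy = 2915.77, Σx² = 4373.14
Sxx = Σx² − (Σx)²/n = 4373.14 − 4014.506667 = 358.633333
Sxy = Σxy − (Σx)(Σy)/n = 2915.77 − 3292.826667 = -377.056667
b = Sxy/Sxx = -377.056667/358.633333 = -1.051371
a = ȳ − b·x̄ = 21.216667 − (-1.051371)·25.866667 = 48.412128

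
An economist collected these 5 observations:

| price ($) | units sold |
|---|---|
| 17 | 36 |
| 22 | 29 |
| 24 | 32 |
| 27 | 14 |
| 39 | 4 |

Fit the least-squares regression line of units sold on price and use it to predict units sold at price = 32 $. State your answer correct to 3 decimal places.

13.499

n = 5, Σx = 129, Σy = 115, Σxy = 2552, Σx² = 3599
Sxx = Σx² − (Σx)²/n = 3599 − 3328.2 = 270.8
Sxy = Σxy − (Σx)(Σy)/n = 2552 − 2967 = -415
b = Sxy/Sxx = -415/270.8 = -1.532496
a = ȳ − b·x̄ = 23 − (-1.532496)·25.8 = 62.538405
ŷ(32) = a + b·32 = 62.538405 + (-1.532496)·32 = 13.498523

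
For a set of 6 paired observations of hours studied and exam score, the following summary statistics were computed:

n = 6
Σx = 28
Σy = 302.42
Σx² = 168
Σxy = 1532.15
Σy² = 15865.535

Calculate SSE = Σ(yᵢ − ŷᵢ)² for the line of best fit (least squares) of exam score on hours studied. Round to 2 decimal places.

Sxx = Σx² − (Σx)²/n = 168 − 130.666667 = 37.333333
Sxy = Σxy − (Σx)(Σy)/n = 1532.15 − 1411.293333 = 120.856667
Syy = Σy² − (Σy)²/n = 15865.535 − 15242.976067 = 622.558933
b = Sxy/Sxx = 120.856667/37.333333 = 3.237232
SSE = Syy − b·Sxy = 622.558933 − 3.237232·120.856667 = 231.317847

231.32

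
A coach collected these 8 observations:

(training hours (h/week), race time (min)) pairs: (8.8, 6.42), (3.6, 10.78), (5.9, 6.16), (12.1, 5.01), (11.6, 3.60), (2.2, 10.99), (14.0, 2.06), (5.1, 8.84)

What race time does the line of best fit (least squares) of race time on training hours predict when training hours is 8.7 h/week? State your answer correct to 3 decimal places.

n = 8, Σx = 63.3, Σy = 53.86, Σxy = 332.131, Σx² = 633.03
Sxx = Σx² − (Σx)²/n = 633.03 − 500.86125 = 132.16875
Sxy = Σxy − (Σx)(Σy)/n = 332.131 − 426.16725 = -94.03625
b = Sxy/Sxx = -94.03625/132.16875 = -0.711486
a = ȳ − b·x̄ = 6.7325 − (-0.711486)·7.9125 = 12.362135
ŷ(8.7) = a + b·8.7 = 12.362135 + (-0.711486)·8.7 = 6.172205

6.172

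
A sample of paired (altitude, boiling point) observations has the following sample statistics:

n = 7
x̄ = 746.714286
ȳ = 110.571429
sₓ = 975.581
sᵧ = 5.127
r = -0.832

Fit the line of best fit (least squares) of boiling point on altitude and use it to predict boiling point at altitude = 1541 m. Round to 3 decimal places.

b = r · sᵧ/sₓ = -0.832 · 5.127/975.581 = -0.004372
a = ȳ − b·x̄ = 110.571429 − (-0.004372)·746.714286 = 113.836388
ŷ(1541) = a + b·1541 = 113.836388 + (-0.004372)·1541 = 107.098467

107.098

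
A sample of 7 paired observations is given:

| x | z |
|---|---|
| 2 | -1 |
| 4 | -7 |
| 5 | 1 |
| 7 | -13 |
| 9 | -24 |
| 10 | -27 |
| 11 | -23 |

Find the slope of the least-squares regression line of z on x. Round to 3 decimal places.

n = 7, Σx = 48, Σy = -94, Σxy = -855, Σx² = 396
Sxx = Σx² − (Σx)²/n = 396 − 329.142857 = 66.857143
Sxy = Σxy − (Σx)(Σy)/n = -855 − (-644.571429) = -210.428571
b = Sxy/Sxx = -210.428571/66.857143 = -3.147436

-3.147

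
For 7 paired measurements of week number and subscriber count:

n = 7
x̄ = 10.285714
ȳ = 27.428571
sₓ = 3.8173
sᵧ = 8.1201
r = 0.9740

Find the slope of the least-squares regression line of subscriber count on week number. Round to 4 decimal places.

2.0719

b = r · sᵧ/sₓ = 0.974 · 8.1201/3.8173 = 2.071877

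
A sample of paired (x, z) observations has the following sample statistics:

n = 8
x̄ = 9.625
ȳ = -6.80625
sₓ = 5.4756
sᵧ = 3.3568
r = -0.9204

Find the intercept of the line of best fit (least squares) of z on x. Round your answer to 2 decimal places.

-1.38

b = r · sᵧ/sₓ = -0.9204 · 3.3568/5.4756 = -0.564248
a = ȳ − b·x̄ = -6.80625 − (-0.564248)·9.625 = -1.375359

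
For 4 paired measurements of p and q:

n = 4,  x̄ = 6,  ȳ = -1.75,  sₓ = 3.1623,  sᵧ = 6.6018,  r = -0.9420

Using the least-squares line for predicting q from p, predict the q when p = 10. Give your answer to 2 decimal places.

-9.62

b = r · sᵧ/sₓ = -0.942 · 6.6018/3.1623 = -1.966574
a = ȳ − b·x̄ = -1.75 − (-1.966574)·6 = 10.049441
ŷ(10) = a + b·10 = 10.049441 + (-1.966574)·10 = -9.616294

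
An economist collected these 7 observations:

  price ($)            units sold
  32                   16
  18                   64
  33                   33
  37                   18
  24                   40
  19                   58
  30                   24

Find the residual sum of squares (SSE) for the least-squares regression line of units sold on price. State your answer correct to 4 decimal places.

n = 7, Σx = 193, Σy = 253, Σxy = 6201, Σx² = 5643, Σy² = 11305
Sxx = Σx² − (Σx)²/n = 5643 − 5321.285714 = 321.714286
Sxy = Σxy − (Σx)(Σy)/n = 6201 − 6975.571429 = -774.571429
Syy = Σy² − (Σy)²/n = 11305 − 9144.142857 = 2160.857143
b = Sxy/Sxx = -774.571429/321.714286 = -2.407638
SSE = Syy − b·Sxy = 2160.857143 − (-2.407638)·(-774.571429) = 295.969805

295.9698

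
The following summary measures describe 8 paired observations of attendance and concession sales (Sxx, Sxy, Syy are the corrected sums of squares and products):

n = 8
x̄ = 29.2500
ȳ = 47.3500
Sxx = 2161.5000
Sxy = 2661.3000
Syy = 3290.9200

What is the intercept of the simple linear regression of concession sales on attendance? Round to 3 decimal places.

11.337

b = Sxy/Sxx = 2661.3/2161.5 = 1.231228
a = ȳ − b·x̄ = 47.35 − 1.231228·29.25 = 11.336572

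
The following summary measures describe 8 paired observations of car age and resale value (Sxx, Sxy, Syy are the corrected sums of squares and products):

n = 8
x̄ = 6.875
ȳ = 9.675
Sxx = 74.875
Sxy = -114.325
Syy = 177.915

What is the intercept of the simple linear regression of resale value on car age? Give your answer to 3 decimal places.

b = Sxy/Sxx = -114.325/74.875 = -1.526878
a = ȳ − b·x̄ = 9.675 − (-1.526878)·6.875 = 20.172287

20.172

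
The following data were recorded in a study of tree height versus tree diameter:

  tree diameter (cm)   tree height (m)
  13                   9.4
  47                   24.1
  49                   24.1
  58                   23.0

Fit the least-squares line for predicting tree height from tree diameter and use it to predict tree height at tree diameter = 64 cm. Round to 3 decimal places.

27.842

n = 4, Σx = 167, Σy = 80.6, Σxy = 3769.8, Σx² = 8143
Sxx = Σx² − (Σx)²/n = 8143 − 6972.25 = 1170.75
Sxy = Σxy − (Σx)(Σy)/n = 3769.8 − 3365.05 = 404.75
b = Sxy/Sxx = 404.75/1170.75 = 0.345719
a = ȳ − b·x̄ = 20.15 − 0.345719·41.75 = 5.716250
ŷ(64) = a + b·64 = 5.716250 + 0.345719·64 = 27.842238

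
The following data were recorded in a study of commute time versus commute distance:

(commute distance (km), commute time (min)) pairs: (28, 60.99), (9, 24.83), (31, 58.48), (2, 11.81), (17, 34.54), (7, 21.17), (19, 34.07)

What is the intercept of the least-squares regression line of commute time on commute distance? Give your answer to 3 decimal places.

n = 7, Σx = 113, Σy = 245.89, Σxy = 5150.39, Σx² = 2529
Sxx = Σx² − (Σx)²/n = 2529 − 1824.142857 = 704.857143
Sxy = Σxy − (Σx)(Σy)/n = 5150.39 − 3969.367143 = 1181.022857
b = Sxy/Sxx = 1181.022857/704.857143 = 1.675549
a = ȳ − b·x̄ = 35.127143 − 1.675549·16.142857 = 8.078991

8.079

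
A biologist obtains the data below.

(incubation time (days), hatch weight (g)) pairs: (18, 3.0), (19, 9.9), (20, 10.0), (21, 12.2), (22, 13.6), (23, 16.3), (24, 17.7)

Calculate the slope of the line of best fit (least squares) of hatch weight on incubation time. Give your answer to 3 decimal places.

2.161

n = 7, Σx = 147, Σy = 82.7, Σxy = 1797.2, Σx² = 3115
Sxx = Σx² − (Σx)²/n = 3115 − 3087 = 28
Sxy = Σxy − (Σx)(Σy)/n = 1797.2 − 1736.7 = 60.5
b = Sxy/Sxx = 60.5/28 = 2.160714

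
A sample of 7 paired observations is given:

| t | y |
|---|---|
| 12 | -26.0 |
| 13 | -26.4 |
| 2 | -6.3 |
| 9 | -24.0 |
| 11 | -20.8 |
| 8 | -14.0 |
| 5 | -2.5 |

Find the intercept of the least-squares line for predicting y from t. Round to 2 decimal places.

1.93

n = 7, Σx = 60, Σy = -120, Σxy = -1237.1, Σx² = 608
Sxx = Σx² − (Σx)²/n = 608 − 514.285714 = 93.714286
Sxy = Σxy − (Σx)(Σy)/n = -1237.1 − (-1028.571429) = -208.528571
b = Sxy/Sxx = -208.528571/93.714286 = -2.225152
a = ȳ − b·x̄ = -17.142857 − (-2.225152)·8.571429 = 1.929878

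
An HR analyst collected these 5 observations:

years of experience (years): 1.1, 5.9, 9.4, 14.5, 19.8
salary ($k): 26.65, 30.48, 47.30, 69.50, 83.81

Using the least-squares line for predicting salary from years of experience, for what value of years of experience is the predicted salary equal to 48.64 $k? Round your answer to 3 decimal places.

9.266

n = 5, Σx = 50.7, Σy = 257.74, Σxy = 3320.955, Σx² = 726.67
Sxx = Σx² − (Σx)²/n = 726.67 − 514.098 = 212.572
Sxy = Σxy − (Σx)(Σy)/n = 3320.955 − 2613.4836 = 707.4714
b = Sxy/Sxx = 707.4714/212.572 = 3.328150
a = ȳ − b·x̄ = 51.548 − 3.328150·10.14 = 17.800564
Set a + b·x = 48.64: x = (48.64 − 17.800564) / 3.328150 = 9.266241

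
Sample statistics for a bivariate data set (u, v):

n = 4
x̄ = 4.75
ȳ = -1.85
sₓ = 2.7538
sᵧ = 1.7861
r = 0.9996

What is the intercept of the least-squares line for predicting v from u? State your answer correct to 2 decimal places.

b = r · sᵧ/sₓ = 0.9996 · 1.7861/2.7538 = 0.648335
a = ȳ − b·x̄ = -1.85 − 0.648335·4.75 = -4.929592

-4.93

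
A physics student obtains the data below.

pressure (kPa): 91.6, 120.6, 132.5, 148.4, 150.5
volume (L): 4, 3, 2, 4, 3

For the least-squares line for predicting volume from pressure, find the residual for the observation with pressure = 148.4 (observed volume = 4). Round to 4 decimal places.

0.9800

n = 5, Σx = 643.6, Σy = 16, Σxy = 2038.3, Σx² = 85163.98
Sxx = Σx² − (Σx)²/n = 85163.98 − 82844.192 = 2319.788
Sxy = Σxy − (Σx)(Σy)/n = 2038.3 − 2059.52 = -21.22
b = Sxy/Sxx = -21.22/2319.788 = -0.009147
a = ȳ − b·x̄ = 3.2 − (-0.009147)·128.72 = 4.377452
ŷ(148.4) = 4.377452 + (-0.009147)·148.4 = 3.019979
residual = y − ŷ = 4 − 3.019979 = 0.980021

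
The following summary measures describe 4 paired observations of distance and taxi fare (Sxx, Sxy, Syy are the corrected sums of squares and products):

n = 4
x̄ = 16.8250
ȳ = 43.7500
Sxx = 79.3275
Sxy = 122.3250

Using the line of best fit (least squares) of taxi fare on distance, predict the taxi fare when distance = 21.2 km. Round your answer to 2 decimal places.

50.50

b = Sxy/Sxx = 122.325/79.3275 = 1.542025
a = ȳ − b·x̄ = 43.75 − 1.542025·16.825 = 17.805427
ŷ(21.2) = a + b·21.2 = 17.805427 + 1.542025·21.2 = 50.496360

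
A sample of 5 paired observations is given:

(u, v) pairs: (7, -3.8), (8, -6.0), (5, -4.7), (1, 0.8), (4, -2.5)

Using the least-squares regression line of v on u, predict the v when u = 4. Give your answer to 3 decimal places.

n = 5, Σx = 25, Σy = -16.2, Σxy = -107.3, Σx² = 155
Sxx = Σx² − (Σx)²/n = 155 − 125 = 30
Sxy = Σxy − (Σx)(Σy)/n = -107.3 − (-81) = -26.3
b = Sxy/Sxx = -26.3/30 = -0.876667
a = ȳ − b·x̄ = -3.24 − (-0.876667)·5 = 1.143333
ŷ(4) = a + b·4 = 1.143333 + (-0.876667)·4 = -2.363333

-2.363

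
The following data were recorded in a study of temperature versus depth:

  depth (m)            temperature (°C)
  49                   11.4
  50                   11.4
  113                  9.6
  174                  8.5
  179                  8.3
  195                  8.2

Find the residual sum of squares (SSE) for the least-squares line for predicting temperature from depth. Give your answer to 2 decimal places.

0.13

n = 6, Σx = 760, Σy = 57.4, Σxy = 6777.1, Σx² = 118012, Σy² = 560.46
Sxx = Σx² − (Σx)²/n = 118012 − 96266.666667 = 21745.333333
Sxy = Σxy − (Σx)(Σy)/n = 6777.1 − 7270.666667 = -493.566667
Syy = Σy² − (Σy)²/n = 560.46 − 549.126667 = 11.333333
b = Sxy/Sxx = -493.566667/21745.333333 = -0.022698
SSE = Syy − b·Sxy = 11.333333 − (-0.022698)·(-493.566667) = 0.130559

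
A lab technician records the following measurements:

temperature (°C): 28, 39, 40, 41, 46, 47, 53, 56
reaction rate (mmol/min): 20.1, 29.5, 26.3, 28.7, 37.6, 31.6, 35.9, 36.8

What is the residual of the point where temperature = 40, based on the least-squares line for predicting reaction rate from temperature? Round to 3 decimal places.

-2.195

n = 8, Σx = 350, Σy = 246.5, Σxy = 11120.3, Σx² = 15856
Sxx = Σx² − (Σx)²/n = 15856 − 15312.5 = 543.5
Sxy = Σxy − (Σx)(Σy)/n = 11120.3 − 10784.375 = 335.925
b = Sxy/Sxx = 335.925/543.5 = 0.618077
a = ȳ − b·x̄ = 30.8125 − 0.618077·43.75 = 3.771619
ŷ(40) = 3.771619 + 0.618077·40 = 28.494710
residual = y − ŷ = 26.3 − 28.494710 = -2.194710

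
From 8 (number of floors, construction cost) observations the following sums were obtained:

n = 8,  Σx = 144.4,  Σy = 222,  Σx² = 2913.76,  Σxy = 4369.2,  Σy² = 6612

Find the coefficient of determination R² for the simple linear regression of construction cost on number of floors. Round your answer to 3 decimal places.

Sxx = Σx² − (Σx)²/n = 2913.76 − 2606.42 = 307.34
Sxy = Σxy − (Σx)(Σy)/n = 4369.2 − 4007.1 = 362.1
Syy = Σy² − (Σy)²/n = 6612 − 6160.5 = 451.5
R² = Sxy²/(Sxx·Syy) = (362.1)²/(307.34·451.5) = 0.944888

0.945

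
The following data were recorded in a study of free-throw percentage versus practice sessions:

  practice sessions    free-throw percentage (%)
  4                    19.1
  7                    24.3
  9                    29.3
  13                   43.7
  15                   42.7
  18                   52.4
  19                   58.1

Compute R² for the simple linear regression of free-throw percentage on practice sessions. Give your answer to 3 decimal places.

0.978

n = 7, Σx = 85, Σy = 269.6, Σxy = 3765.9, Σx² = 1225, Σy² = 11668.14
Sxx = Σx² − (Σx)²/n = 1225 − 1032.142857 = 192.857143
Sxy = Σxy − (Σx)(Σy)/n = 3765.9 − 3273.714286 = 492.185714
Syy = Σy² − (Σy)²/n = 11668.14 − 10383.451429 = 1284.688571
R² = Sxy²/(Sxx·Syy) = (492.185714)²/(192.857143·1284.688571) = 0.977742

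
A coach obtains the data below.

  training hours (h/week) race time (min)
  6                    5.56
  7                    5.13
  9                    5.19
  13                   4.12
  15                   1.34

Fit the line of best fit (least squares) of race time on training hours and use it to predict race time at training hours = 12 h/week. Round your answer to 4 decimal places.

n = 5, Σx = 50, Σy = 21.34, Σxy = 189.64, Σx² = 560
Sxx = Σx² − (Σx)²/n = 560 − 500 = 60
Sxy = Σxy − (Σx)(Σy)/n = 189.64 − 213.4 = -23.76
b = Sxy/Sxx = -23.76/60 = -0.396
a = ȳ − b·x̄ = 4.268 − (-0.396)·10 = 8.228
ŷ(12) = a + b·12 = 8.228 + (-0.396)·12 = 3.476

3.4760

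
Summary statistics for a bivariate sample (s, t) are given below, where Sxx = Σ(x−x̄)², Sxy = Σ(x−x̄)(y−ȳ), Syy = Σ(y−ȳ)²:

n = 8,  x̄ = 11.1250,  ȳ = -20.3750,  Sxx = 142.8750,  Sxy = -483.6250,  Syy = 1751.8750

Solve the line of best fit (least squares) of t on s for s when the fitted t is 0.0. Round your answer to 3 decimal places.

b = Sxy/Sxx = -483.625/142.875 = -3.384952
a = ȳ − b·x̄ = -20.375 − (-3.384952)·11.125 = 17.282590
Set a + b·x = 0.0: x = (0.0 − 17.282590) / (-3.384952) = 5.105712

5.106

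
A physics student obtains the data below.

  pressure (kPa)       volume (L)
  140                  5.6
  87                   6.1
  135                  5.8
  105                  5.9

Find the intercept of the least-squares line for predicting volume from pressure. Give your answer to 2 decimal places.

n = 4, Σx = 467, Σy = 23.4, Σxy = 2717.2, Σx² = 56419
Sxx = Σx² − (Σx)²/n = 56419 − 54522.25 = 1896.75
Sxy = Σxy − (Σx)(Σy)/n = 2717.2 − 2731.95 = -14.75
b = Sxy/Sxx = -14.75/1896.75 = -0.007776
a = ȳ − b·x̄ = 5.85 − (-0.007776)·116.75 = 6.757902

6.76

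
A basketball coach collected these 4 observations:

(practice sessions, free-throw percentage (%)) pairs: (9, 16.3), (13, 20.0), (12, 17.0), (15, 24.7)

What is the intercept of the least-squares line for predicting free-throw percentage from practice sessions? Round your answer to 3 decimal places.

n = 4, Σx = 49, Σy = 78, Σxy = 981.2, Σx² = 619
Sxx = Σx² − (Σx)²/n = 619 − 600.25 = 18.75
Sxy = Σxy − (Σx)(Σy)/n = 981.2 − 955.5 = 25.7
b = Sxy/Sxx = 25.7/18.75 = 1.370667
a = ȳ − b·x̄ = 19.5 − 1.370667·12.25 = 2.709333

2.709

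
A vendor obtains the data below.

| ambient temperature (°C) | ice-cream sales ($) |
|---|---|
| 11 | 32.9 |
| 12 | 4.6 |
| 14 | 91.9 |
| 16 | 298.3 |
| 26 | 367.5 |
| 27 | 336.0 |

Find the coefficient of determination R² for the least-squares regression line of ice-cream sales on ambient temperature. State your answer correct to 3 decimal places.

0.789

n = 6, Σx = 106, Σy = 1131.2, Σxy = 25103.5, Σx² = 2122, Σy² = 346484.32
Sxx = Σx² − (Σx)²/n = 2122 − 1872.666667 = 249.333333
Sxy = Σxy − (Σx)(Σy)/n = 25103.5 − 19984.533333 = 5118.966667
Syy = Σy² − (Σy)²/n = 346484.32 − 213268.906667 = 133215.413333
R² = Sxy²/(Sxx·Syy) = (5118.966667)²/(249.333333·133215.413333) = 0.788914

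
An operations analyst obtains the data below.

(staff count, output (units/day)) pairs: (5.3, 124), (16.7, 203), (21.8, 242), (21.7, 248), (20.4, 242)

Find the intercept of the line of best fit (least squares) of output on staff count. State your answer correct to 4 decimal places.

83.2723

n = 5, Σx = 85.9, Σy = 1059, Σxy = 19641.3, Σx² = 1669.27
Sxx = Σx² − (Σx)²/n = 1669.27 − 1475.762 = 193.508
Sxy = Σxy − (Σx)(Σy)/n = 19641.3 − 18193.62 = 1447.68
b = Sxy/Sxx = 1447.68/193.508 = 7.481241
a = ȳ − b·x̄ = 211.8 − 7.481241·17.18 = 83.272278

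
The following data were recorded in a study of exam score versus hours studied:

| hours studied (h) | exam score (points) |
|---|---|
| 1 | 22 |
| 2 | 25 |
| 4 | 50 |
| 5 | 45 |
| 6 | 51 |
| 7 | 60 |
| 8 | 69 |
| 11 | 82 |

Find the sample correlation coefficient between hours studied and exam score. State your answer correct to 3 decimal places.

n = 8, Σx = 44, Σy = 404, Σxy = 2677, Σx² = 316, Σy² = 23320
Sxx = Σx² − (Σx)²/n = 316 − 242 = 74
Sxy = Σxy − (Σx)(Σy)/n = 2677 − 2222 = 455
Syy = Σy² − (Σy)²/n = 23320 − 20402 = 2918
r = Sxy/√(Sxx·Syy) = 455/√(215932) = 455/464.684839 = 0.979158

0.979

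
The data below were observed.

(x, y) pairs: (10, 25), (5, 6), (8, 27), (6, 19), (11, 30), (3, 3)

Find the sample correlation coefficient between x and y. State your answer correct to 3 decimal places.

n = 6, Σx = 43, Σy = 110, Σxy = 949, Σx² = 355, Σy² = 2660
Sxx = Σx² − (Σx)²/n = 355 − 308.166667 = 46.833333
Sxy = Σxy − (Σx)(Σy)/n = 949 − 788.333333 = 160.666667
Syy = Σy² − (Σy)²/n = 2660 − 2016.666667 = 643.333333
r = Sxy/√(Sxx·Syy) = 160.666667/√(30129.444444) = 160.666667/173.578352 = 0.925615

0.926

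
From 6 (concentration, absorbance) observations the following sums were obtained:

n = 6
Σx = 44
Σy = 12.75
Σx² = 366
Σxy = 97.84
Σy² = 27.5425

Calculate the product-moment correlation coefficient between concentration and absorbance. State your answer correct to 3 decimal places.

Sxx = Σx² − (Σx)²/n = 366 − 322.666667 = 43.333333
Sxy = Σxy − (Σx)(Σy)/n = 97.84 − 93.5 = 4.34
Syy = Σy² − (Σy)²/n = 27.5425 − 27.09375 = 0.44875
r = Sxy/√(Sxx·Syy) = 4.34/√(19.445833) = 4.34/4.409743 = 0.984184

0.984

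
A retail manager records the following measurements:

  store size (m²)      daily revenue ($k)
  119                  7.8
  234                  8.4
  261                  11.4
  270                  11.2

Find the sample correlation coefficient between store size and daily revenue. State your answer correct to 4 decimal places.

n = 4, Σx = 884, Σy = 38.8, Σxy = 8893.2, Σx² = 209938, Σy² = 386.8
Sxx = Σx² − (Σx)²/n = 209938 − 195364 = 14574
Sxy = Σxy − (Σx)(Σy)/n = 8893.2 − 8574.8 = 318.4
Syy = Σy² − (Σy)²/n = 386.8 − 376.36 = 10.44
r = Sxy/√(Sxx·Syy) = 318.4/√(152152.56) = 318.4/390.067379 = 0.816269

0.8163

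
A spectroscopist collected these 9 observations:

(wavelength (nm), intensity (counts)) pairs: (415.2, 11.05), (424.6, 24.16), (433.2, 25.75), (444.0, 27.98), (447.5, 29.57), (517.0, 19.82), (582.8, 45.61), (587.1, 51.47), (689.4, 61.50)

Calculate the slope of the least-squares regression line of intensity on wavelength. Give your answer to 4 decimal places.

0.1534

n = 9, Σx = 4540.8, Σy = 296.91, Σxy = 161101.476, Σx² = 2364634.3
Sxx = Σx² − (Σx)²/n = 2364634.3 − 2290984.96 = 73649.34
Sxy = Σxy − (Σx)(Σy)/n = 161101.476 − 149800.992 = 11300.484
b = Sxy/Sxx = 11300.484/73649.34 = 0.153436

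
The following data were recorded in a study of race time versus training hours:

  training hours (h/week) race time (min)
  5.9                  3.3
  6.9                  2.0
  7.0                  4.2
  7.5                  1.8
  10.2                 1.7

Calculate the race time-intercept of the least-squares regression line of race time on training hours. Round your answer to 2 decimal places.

5.46

n = 5, Σx = 37.5, Σy = 13, Σxy = 93.51, Σx² = 291.71
Sxx = Σx² − (Σx)²/n = 291.71 − 281.25 = 10.46
Sxy = Σxy − (Σx)(Σy)/n = 93.51 − 97.5 = -3.99
b = Sxy/Sxx = -3.99/10.46 = -0.381453
a = ȳ − b·x̄ = 2.6 − (-0.381453)·7.5 = 5.460899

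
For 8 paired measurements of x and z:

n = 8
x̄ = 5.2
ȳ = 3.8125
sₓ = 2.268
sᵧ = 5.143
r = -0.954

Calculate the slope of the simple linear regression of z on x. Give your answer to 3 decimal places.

-2.163

b = r · sᵧ/sₓ = -0.954 · 5.143/2.268 = -2.163325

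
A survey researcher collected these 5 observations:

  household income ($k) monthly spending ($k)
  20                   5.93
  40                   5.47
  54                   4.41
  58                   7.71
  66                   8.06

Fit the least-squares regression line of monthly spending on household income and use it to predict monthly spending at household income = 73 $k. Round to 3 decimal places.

n = 5, Σx = 238, Σy = 31.58, Σxy = 1554.68, Σx² = 12636
Sxx = Σx² − (Σx)²/n = 12636 − 11328.8 = 1307.2
Sxy = Σxy − (Σx)(Σy)/n = 1554.68 − 1503.208 = 51.472
b = Sxy/Sxx = 51.472/1307.2 = 0.039376
a = ȳ − b·x̄ = 6.316 − 0.039376·47.6 = 4.441714
ŷ(73) = a + b·73 = 4.441714 + 0.039376·73 = 7.316144

7.316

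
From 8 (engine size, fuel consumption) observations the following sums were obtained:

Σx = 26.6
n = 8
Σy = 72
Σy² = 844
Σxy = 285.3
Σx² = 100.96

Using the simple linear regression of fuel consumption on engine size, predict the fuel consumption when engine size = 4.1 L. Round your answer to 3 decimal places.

Sxx = Σx² − (Σx)²/n = 100.96 − 88.445 = 12.515
Sxy = Σxy − (Σx)(Σy)/n = 285.3 − 239.4 = 45.9
b = Sxy/Sxx = 45.9/12.515 = 3.667599
a = ȳ − b·x̄ = 9 − 3.667599·3.325 = -3.194766
ŷ(4.1) = a + b·4.1 = -3.194766 + 3.667599·4.1 = 11.842389

11.842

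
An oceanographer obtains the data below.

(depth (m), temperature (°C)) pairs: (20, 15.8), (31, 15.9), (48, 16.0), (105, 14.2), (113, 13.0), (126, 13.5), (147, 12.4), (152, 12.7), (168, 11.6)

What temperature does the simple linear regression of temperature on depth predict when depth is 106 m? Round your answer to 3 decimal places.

n = 9, Σx = 910, Σy = 125.1, Σxy = 11939.9, Σx² = 116272
Sxx = Σx² − (Σx)²/n = 116272 − 92011.111111 = 24260.888889
Sxy = Σxy − (Σx)(Σy)/n = 11939.9 − 12649 = -709.1
b = Sxy/Sxx = -709.1/24260.888889 = -0.029228
a = ȳ − b·x̄ = 13.9 − (-0.029228)·101.111111 = 16.855287
ŷ(106) = a + b·106 = 16.855287 + (-0.029228)·106 = 13.757107

13.757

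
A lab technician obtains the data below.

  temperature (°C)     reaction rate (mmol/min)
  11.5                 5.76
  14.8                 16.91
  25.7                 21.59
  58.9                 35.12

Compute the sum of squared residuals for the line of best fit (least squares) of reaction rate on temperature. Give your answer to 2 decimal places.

n = 4, Σx = 110.9, Σy = 79.38, Σxy = 2939.939, Σx² = 4480.99, Σy² = 2018.6682
Sxx = Σx² − (Σx)²/n = 4480.99 − 3074.7025 = 1406.2875
Sxy = Σxy − (Σx)(Σy)/n = 2939.939 − 2200.8105 = 739.1285
Syy = Σy² − (Σy)²/n = 2018.6682 − 1575.2961 = 443.3721
b = Sxy/Sxx = 739.1285/1406.2875 = 0.525588
SSE = Syy − b·Sxy = 443.3721 − 0.525588·739.1285 = 54.894680

54.89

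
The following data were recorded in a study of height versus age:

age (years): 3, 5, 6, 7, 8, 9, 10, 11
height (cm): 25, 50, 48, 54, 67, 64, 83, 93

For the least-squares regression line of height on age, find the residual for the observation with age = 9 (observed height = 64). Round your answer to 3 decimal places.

n = 8, Σx = 59, Σy = 484, Σxy = 3956, Σx² = 485
Sxx = Σx² − (Σx)²/n = 485 − 435.125 = 49.875
Sxy = Σxy − (Σx)(Σy)/n = 3956 − 3569.5 = 386.5
b = Sxy/Sxx = 386.5/49.875 = 7.749373
a = ȳ − b·x̄ = 60.5 − 7.749373·7.375 = 3.348371
ŷ(9) = 3.348371 + 7.749373·9 = 73.092732
residual = y − ŷ = 64 − 73.092732 = -9.092732

-9.093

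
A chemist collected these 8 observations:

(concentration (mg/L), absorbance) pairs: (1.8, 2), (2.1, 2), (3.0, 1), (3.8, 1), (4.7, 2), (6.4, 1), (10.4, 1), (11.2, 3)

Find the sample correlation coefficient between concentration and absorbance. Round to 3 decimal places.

0.205

n = 8, Σx = 43.4, Σy = 13, Σxy = 74.4, Σx² = 327.74, Σy² = 25
Sxx = Σx² − (Σx)²/n = 327.74 − 235.445 = 92.295
Sxy = Σxy − (Σx)(Σy)/n = 74.4 − 70.525 = 3.875
Syy = Σy² − (Σy)²/n = 25 − 21.125 = 3.875
r = Sxy/√(Sxx·Syy) = 3.875/√(357.643125) = 3.875/18.911455 = 0.204902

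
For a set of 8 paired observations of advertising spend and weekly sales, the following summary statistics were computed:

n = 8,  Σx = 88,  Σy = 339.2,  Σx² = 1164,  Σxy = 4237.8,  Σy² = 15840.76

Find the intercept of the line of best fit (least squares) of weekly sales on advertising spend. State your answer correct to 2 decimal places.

Sxx = Σx² − (Σx)²/n = 1164 − 968 = 196
Sxy = Σxy − (Σx)(Σy)/n = 4237.8 − 3731.2 = 506.6
b = Sxy/Sxx = 506.6/196 = 2.584694
a = ȳ − b·x̄ = 42.4 − 2.584694·11 = 13.968367

13.97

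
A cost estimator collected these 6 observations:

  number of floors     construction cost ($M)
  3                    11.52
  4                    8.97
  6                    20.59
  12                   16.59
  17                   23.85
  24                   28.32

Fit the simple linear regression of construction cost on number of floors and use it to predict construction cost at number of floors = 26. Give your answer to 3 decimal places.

30.078

n = 6, Σx = 66, Σy = 109.84, Σxy = 1478.19, Σx² = 1070
Sxx = Σx² − (Σx)²/n = 1070 − 726 = 344
Sxy = Σxy − (Σx)(Σy)/n = 1478.19 − 1208.24 = 269.95
b = Sxy/Sxx = 269.95/344 = 0.784738
a = ȳ − b·x̄ = 18.306667 − 0.784738·11 = 9.674545
ŷ(26) = a + b·26 = 9.674545 + 0.784738·26 = 30.077742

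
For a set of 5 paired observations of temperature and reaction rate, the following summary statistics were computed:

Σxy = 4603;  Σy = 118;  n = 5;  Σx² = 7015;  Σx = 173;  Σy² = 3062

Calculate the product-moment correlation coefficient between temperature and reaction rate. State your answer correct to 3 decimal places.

Sxx = Σx² − (Σx)²/n = 7015 − 5985.8 = 1029.2
Sxy = Σxy − (Σx)(Σy)/n = 4603 − 4082.8 = 520.2
Syy = Σy² − (Σy)²/n = 3062 − 2784.8 = 277.2
r = Sxy/√(Sxx·Syy) = 520.2/√(285294.24) = 520.2/534.129423 = 0.973921

0.974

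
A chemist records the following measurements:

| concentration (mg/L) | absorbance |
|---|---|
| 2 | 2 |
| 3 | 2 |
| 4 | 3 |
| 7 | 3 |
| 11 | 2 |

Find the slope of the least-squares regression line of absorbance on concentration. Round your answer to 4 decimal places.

0.0038

n = 5, Σx = 27, Σy = 12, Σxy = 65, Σx² = 199
Sxx = Σx² − (Σx)²/n = 199 − 145.8 = 53.2
Sxy = Σxy − (Σx)(Σy)/n = 65 − 64.8 = 0.2
b = Sxy/Sxx = 0.2/53.2 = 0.003759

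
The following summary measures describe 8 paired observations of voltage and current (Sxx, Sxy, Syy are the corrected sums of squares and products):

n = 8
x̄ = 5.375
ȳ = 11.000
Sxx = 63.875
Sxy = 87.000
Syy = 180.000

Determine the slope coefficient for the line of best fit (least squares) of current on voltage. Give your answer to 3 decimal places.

1.362

b = Sxy/Sxx = 87/63.875 = 1.362035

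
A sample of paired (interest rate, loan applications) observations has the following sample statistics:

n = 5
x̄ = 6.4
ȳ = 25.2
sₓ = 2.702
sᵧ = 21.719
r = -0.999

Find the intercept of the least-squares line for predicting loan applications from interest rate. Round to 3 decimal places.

76.593

b = r · sᵧ/sₓ = -0.999 · 21.719/2.702 = -8.030082
a = ȳ − b·x̄ = 25.2 − (-8.030082)·6.4 = 76.592523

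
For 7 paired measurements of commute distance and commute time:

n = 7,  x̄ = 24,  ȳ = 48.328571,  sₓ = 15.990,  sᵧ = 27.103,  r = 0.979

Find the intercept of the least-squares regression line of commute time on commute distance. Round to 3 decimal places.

b = r · sᵧ/sₓ = 0.979 · 27.103/15.99 = 1.659402
a = ȳ − b·x̄ = 48.328571 − 1.659402·24 = 8.502924

8.503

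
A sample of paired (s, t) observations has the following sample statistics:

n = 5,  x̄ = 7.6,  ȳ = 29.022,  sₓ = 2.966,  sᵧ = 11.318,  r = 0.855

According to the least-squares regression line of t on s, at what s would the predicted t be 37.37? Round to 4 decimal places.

10.1587

b = r · sᵧ/sₓ = 0.855 · 11.318/2.966 = 3.262606
a = ȳ − b·x̄ = 29.022 − 3.262606·7.6 = 4.226193
Set a + b·x = 37.37: x = (37.37 − 4.226193) / 3.262606 = 10.158691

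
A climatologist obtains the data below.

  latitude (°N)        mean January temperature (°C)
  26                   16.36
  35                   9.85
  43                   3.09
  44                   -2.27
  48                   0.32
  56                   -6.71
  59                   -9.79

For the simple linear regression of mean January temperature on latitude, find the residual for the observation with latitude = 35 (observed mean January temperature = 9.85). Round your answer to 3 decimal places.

n = 7, Σx = 311, Σy = 10.85, Σxy = -134.91, Σx² = 14607
Sxx = Σx² − (Σx)²/n = 14607 − 13817.285714 = 789.714286
Sxy = Σxy − (Σx)(Σy)/n = -134.91 − 482.05 = -616.96
b = Sxy/Sxx = -616.96/789.714286 = -0.781245
a = ȳ − b·x̄ = 1.55 − (-0.781245)·44.428571 = 36.259580
ŷ(35) = 36.259580 + (-0.781245)·35 = 8.916020
residual = y − ŷ = 9.85 − 8.916020 = 0.933980

0.934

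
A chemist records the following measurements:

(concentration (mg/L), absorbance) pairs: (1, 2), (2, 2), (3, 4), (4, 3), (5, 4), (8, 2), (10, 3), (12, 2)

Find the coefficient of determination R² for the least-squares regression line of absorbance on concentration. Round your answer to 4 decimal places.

n = 8, Σx = 45, Σy = 22, Σxy = 120, Σx² = 363, Σy² = 66
Sxx = Σx² − (Σx)²/n = 363 − 253.125 = 109.875
Sxy = Σxy − (Σx)(Σy)/n = 120 − 123.75 = -3.75
Syy = Σy² − (Σy)²/n = 66 − 60.5 = 5.5
R² = Sxy²/(Sxx·Syy) = (-3.75)²/(109.875·5.5) = 0.023270

0.0233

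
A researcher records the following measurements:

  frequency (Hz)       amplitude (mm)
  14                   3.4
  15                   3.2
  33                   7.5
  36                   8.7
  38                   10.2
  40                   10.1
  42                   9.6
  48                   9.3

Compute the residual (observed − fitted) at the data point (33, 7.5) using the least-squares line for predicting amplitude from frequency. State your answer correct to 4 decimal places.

-0.1950

n = 8, Σx = 266, Σy = 62, Σxy = 2297.5, Σx² = 9918
Sxx = Σx² − (Σx)²/n = 9918 − 8844.5 = 1073.5
Sxy = Σxy − (Σx)(Σy)/n = 2297.5 − 2061.5 = 236
b = Sxy/Sxx = 236/1073.5 = 0.219842
a = ȳ − b·x̄ = 7.75 − 0.219842·33.25 = 0.440265
ŷ(33) = 0.440265 + 0.219842·33 = 7.695040
residual = y − ŷ = 7.5 − 7.695040 = -0.195040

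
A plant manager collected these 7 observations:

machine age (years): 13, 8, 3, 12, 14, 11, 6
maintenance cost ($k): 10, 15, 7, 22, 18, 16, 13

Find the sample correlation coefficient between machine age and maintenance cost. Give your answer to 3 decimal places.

n = 7, Σx = 67, Σy = 101, Σxy = 1041, Σx² = 739, Σy² = 1607
Sxx = Σx² − (Σx)²/n = 739 − 641.285714 = 97.714286
Sxy = Σxy − (Σx)(Σy)/n = 1041 − 966.714286 = 74.285714
Syy = Σy² − (Σy)²/n = 1607 − 1457.285714 = 149.714286
r = Sxy/√(Sxx·Syy) = 74.285714/√(14629.224490) = 74.285714/120.951331 = 0.614179

0.614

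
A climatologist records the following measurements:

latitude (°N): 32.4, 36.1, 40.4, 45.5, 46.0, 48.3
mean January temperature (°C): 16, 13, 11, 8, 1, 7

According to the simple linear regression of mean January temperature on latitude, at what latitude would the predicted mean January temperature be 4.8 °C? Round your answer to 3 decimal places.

n = 6, Σx = 248.7, Σy = 56, Σxy = 2180.2, Σx² = 10504.27
Sxx = Σx² − (Σx)²/n = 10504.27 − 10308.615 = 195.655
Sxy = Σxy − (Σx)(Σy)/n = 2180.2 − 2321.2 = -141
b = Sxy/Sxx = -141/195.655 = -0.720656
a = ȳ − b·x̄ = 9.333333 − (-0.720656)·41.45 = 39.204535
Set a + b·x = 4.8: x = (4.8 − 39.204535) / (-0.720656) = 47.740563

47.741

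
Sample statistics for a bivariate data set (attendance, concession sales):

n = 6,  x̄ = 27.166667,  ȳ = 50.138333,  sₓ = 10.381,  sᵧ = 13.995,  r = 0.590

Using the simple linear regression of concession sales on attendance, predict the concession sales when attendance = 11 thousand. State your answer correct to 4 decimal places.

37.2794

b = r · sᵧ/sₓ = 0.59 · 13.995/10.381 = 0.795400
a = ȳ − b·x̄ = 50.138333 − 0.795400·27.166667 = 28.529959
ŷ(11) = a + b·11 = 28.529959 + 0.795400·11 = 37.279362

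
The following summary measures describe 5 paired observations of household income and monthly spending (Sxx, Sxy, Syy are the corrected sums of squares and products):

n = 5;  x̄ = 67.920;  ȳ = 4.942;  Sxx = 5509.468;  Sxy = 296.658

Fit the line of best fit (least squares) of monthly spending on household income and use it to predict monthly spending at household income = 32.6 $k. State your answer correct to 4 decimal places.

3.0402

b = Sxy/Sxx = 296.658/5509.468 = 0.053845
a = ȳ − b·x̄ = 4.942 − 0.053845·67.92 = 1.284839
ŷ(32.6) = a + b·32.6 = 1.284839 + 0.053845·32.6 = 3.040190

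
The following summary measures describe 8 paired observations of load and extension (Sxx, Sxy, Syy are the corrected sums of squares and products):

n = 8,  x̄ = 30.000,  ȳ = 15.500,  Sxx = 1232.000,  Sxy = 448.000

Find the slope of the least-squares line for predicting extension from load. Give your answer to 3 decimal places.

0.364

b = Sxy/Sxx = 448/1232 = 0.363636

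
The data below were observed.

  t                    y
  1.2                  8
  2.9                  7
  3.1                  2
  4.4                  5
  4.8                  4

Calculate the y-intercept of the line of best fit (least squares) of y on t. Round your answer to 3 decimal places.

8.444

n = 5, Σx = 16.4, Σy = 26, Σxy = 77.3, Σx² = 61.86
Sxx = Σx² − (Σx)²/n = 61.86 − 53.792 = 8.068
Sxy = Σxy − (Σx)(Σy)/n = 77.3 − 85.28 = -7.98
b = Sxy/Sxx = -7.98/8.068 = -0.989093
a = ȳ − b·x̄ = 5.2 − (-0.989093)·3.28 = 8.444224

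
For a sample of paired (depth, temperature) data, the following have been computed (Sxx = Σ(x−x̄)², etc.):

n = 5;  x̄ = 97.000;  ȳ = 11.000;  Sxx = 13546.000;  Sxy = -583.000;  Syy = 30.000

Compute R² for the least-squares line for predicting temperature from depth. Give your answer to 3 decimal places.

R² = Sxy²/(Sxx·Syy) = (-583)²/(13546·30) = 0.836382

0.836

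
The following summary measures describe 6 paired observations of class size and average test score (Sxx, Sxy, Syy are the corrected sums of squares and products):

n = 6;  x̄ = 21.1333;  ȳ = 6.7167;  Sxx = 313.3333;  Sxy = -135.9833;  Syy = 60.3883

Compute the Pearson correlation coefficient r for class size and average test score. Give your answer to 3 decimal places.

-0.989

r = Sxy/√(Sxx·Syy) = -135.9833/√(18921.665320) = -135.9833/137.556044 = -0.988567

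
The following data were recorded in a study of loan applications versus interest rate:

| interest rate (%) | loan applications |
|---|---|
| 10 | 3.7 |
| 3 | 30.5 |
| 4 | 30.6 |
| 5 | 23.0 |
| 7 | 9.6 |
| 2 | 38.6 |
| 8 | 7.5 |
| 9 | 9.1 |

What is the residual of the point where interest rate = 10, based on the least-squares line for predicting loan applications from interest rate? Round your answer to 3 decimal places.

2.185

n = 8, Σx = 48, Σy = 152.6, Σxy = 652.2, Σx² = 348
Sxx = Σx² − (Σx)²/n = 348 − 288 = 60
Sxy = Σxy − (Σx)(Σy)/n = 652.2 − 915.6 = -263.4
b = Sxy/Sxx = -263.4/60 = -4.39
a = ȳ − b·x̄ = 19.075 − (-4.39)·6 = 45.415
ŷ(10) = 45.415 + (-4.39)·10 = 1.515
residual = y − ŷ = 3.7 − 1.515 = 2.185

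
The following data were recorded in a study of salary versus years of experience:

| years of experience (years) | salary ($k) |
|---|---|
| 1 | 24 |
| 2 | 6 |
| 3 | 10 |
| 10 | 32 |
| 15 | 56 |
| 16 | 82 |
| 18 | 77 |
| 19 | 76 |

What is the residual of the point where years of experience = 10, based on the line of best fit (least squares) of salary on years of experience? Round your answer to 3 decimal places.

-11.420

n = 8, Σx = 84, Σy = 363, Σxy = 5368, Σx² = 1280
Sxx = Σx² − (Σx)²/n = 1280 − 882 = 398
Sxy = Σxy − (Σx)(Σy)/n = 5368 − 3811.5 = 1556.5
b = Sxy/Sxx = 1556.5/398 = 3.910804
a = ȳ − b·x̄ = 45.375 − 3.910804·10.5 = 4.311558
ŷ(10) = 4.311558 + 3.910804·10 = 43.419598
residual = y − ŷ = 32 − 43.419598 = -11.419598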